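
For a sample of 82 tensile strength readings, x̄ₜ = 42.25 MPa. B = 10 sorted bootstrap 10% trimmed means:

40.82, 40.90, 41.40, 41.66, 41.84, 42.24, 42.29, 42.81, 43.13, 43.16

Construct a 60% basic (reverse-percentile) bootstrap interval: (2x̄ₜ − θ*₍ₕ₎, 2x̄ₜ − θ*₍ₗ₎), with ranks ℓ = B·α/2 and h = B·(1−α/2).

Percentile endpoints at ranks 2 and 8: θ*₍2₎ = 40.90, θ*₍8₎ = 42.81.
Basic interval reflects these around x̄ₜ:
  lower = 2 × 42.25 − 42.81 = 41.69
  upper = 2 × 42.25 − 40.90 = 43.60

(41.69, 43.60)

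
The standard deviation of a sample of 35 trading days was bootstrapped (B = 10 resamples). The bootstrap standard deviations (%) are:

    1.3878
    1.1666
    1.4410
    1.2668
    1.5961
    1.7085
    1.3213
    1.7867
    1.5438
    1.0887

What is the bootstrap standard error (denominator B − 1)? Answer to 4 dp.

Bootstrap SE is the standard deviation of the 10 replicate standard deviations.
Mean of replicates: (1.3878 + 1.1666 + 1.4410 + 1.2668 + 1.5961 + 1.7085 + 1.3213 + 1.7867 + 1.5438 + 1.0887) / 10 = 14.30730 / 10 = 1.43073
Sum of squared deviations: (−0.04293)² + (−0.26413)² + (+0.01027)² + (−0.16393)² + (+0.16537)² + (+0.27777)² + (−0.10943)² + (+0.35597)² + (+0.11307)² + (−0.34203)² = 0.47155
Variance = 0.47155 / 9 = 0.05239
SE* = √0.05239

SE* = 0.2289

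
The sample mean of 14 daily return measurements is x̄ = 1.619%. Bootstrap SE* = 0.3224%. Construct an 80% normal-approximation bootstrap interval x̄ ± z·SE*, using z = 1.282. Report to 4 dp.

Margin = 1.282 × 0.3224 = 0.41332
Interval: 1.619 ± 0.41332

(1.2057, 2.0323)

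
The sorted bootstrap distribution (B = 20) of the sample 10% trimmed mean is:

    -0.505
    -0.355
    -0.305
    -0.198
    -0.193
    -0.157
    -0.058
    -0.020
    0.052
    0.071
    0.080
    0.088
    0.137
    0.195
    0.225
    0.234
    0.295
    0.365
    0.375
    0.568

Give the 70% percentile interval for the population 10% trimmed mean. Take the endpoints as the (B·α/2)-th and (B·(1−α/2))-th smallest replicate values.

α = 0.30; lower rank = 20 × 0.150 = 3; upper rank = 20 × 0.850 = 17.
The 3rd smallest replicate is -0.305; the 17th is 0.295.

(-0.305, 0.295)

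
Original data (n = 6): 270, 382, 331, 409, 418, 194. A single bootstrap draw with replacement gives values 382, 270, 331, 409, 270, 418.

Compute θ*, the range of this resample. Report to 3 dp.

Range = 418 − 270 = 148.000

θ* = 148.000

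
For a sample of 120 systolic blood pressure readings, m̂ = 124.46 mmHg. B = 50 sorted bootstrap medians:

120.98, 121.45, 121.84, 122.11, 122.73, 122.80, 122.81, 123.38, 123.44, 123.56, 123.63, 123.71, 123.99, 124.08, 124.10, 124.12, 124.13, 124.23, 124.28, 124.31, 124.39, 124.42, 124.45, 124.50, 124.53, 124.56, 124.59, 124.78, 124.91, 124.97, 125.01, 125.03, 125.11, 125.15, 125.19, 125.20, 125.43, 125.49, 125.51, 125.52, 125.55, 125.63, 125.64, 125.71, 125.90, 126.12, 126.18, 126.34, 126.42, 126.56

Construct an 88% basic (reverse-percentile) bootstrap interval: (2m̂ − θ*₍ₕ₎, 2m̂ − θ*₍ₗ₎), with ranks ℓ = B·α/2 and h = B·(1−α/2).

(122.74, 127.08)

Percentile endpoints at ranks 3 and 47: θ*₍3₎ = 121.84, θ*₍47₎ = 126.18.
Basic interval reflects these around m̂:
  lower = 2 × 124.46 − 126.18 = 122.74
  upper = 2 × 124.46 − 121.84 = 127.08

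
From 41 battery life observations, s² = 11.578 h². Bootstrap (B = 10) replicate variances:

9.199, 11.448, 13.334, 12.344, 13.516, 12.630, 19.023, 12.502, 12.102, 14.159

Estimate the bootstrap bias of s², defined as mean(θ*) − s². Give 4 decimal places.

bias = +1.4477

mean(θ*) = (9.199 + 11.448 + 13.334 + 12.344 + 13.516 + 12.630 + 19.023 + 12.502 + 12.102 + 14.159) / 10 = 13.02570
bias = 13.02570 − 11.578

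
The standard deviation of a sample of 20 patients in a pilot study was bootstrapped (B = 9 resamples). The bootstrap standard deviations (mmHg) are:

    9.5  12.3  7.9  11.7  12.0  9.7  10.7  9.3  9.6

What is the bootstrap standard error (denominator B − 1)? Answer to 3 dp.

SE* = 1.469

Bootstrap SE is the standard deviation of the 9 replicate standard deviations.
Mean of replicates: (9.5 + 12.3 + 7.9 + 11.7 + 12.0 + 9.7 + 10.7 + 9.3 + 9.6) / 9 = 92.7000 / 9 = 10.3000
Sum of squared deviations: (−0.8000)² + (+2.0000)² + (−2.4000)² + (+1.4000)² + (+1.7000)² + (−0.6000)² + (+0.4000)² + (−1.0000)² + (−0.7000)² = 17.2600
Variance = 17.2600 / 8 = 2.1575
SE* = √2.1575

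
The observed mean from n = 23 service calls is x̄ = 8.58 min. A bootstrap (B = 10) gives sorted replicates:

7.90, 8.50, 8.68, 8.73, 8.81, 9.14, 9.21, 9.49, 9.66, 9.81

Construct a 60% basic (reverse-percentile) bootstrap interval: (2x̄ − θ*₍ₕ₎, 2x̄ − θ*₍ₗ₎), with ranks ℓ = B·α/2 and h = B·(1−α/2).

(7.67, 8.66)

Percentile endpoints at ranks 2 and 8: θ*₍2₎ = 8.50, θ*₍8₎ = 9.49.
Basic interval reflects these around x̄:
  lower = 2 × 8.58 − 9.49 = 7.67
  upper = 2 × 8.58 − 8.50 = 8.66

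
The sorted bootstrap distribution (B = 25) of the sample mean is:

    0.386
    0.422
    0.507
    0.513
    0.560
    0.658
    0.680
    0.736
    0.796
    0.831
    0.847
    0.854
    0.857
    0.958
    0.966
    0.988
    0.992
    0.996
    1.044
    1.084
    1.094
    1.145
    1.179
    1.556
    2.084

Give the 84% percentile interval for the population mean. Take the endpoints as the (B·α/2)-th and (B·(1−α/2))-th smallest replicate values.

α = 0.16; lower rank = 25 × 0.080 = 2; upper rank = 25 × 0.920 = 23.
The 2nd smallest replicate is 0.422; the 23rd is 1.179.

(0.422, 1.179)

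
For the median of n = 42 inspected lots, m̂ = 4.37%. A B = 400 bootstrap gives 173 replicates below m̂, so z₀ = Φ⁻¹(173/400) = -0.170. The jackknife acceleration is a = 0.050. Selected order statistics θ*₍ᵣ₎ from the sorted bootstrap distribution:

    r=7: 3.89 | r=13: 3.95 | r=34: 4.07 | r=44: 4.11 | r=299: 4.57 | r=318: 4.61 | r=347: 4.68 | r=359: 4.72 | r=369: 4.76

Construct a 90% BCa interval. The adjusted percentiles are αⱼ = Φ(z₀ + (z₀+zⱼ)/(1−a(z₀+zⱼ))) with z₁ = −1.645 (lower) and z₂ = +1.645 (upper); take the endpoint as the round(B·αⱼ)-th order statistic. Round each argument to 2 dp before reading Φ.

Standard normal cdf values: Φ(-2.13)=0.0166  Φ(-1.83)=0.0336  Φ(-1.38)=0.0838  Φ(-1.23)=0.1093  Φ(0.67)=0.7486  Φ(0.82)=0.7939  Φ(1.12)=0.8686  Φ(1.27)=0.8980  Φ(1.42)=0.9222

(3.95, 4.76)

Lower: z₀ + z₁ = -0.170 + (-1.645) = -1.815; 1 − a(z₀+z₁) = 1 − (0.050)(-1.815) = 1.0907; argument = -0.170 + (-1.815)/1.0907 = -1.8340 → -1.83.
α₁ = Φ(-1.83) = 0.0336; rank = round(400 × 0.0336) = 13; θ*₍13₎ = 3.95.
Upper: z₀ + z₂ = 1.475; 1 − a(z₀+z₂) = 0.9263; argument = 1.4224 → 1.42; α₂ = 0.9222; rank = 369; θ*₍369₎ = 4.76.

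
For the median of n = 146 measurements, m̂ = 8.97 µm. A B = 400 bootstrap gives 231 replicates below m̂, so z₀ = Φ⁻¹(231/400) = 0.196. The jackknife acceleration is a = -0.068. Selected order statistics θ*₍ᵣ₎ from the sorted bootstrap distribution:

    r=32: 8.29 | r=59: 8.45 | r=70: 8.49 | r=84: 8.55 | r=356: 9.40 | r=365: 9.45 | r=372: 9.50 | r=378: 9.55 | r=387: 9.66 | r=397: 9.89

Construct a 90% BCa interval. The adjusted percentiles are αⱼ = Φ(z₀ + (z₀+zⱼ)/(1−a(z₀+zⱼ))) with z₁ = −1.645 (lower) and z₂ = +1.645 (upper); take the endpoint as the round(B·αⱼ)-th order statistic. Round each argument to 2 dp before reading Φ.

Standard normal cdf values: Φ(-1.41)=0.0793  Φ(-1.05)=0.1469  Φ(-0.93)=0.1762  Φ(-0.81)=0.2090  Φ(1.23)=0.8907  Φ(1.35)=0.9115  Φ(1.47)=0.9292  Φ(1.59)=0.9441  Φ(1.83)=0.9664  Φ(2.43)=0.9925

Lower: z₀ + z₁ = 0.196 + (-1.645) = -1.449; 1 − a(z₀+z₁) = 1 − (-0.068)(-1.449) = 0.9015; argument = 0.196 + (-1.449)/0.9015 = -1.4114 → -1.41.
α₁ = Φ(-1.41) = 0.0793; rank = round(400 × 0.0793) = 32; θ*₍32₎ = 8.29.
Upper: z₀ + z₂ = 1.841; 1 − a(z₀+z₂) = 1.1252; argument = 1.8322 → 1.83; α₂ = 0.9664; rank = 387; θ*₍387₎ = 9.66.

(8.29, 9.66)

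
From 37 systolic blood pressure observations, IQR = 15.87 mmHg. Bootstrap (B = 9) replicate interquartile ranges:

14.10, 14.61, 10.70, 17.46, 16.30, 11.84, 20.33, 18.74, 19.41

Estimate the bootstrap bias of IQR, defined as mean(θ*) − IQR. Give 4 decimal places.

mean(θ*) = (14.10 + 14.61 + 10.70 + 17.46 + 16.30 + 11.84 + 20.33 + 18.74 + 19.41) / 9 = 15.94333
bias = 15.94333 − 15.87

bias = +0.0733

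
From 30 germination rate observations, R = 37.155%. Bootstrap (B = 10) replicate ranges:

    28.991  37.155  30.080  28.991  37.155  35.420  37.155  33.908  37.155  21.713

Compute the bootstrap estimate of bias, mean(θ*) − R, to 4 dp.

bias = −4.3827

mean(θ*) = (28.991 + 37.155 + 30.080 + 28.991 + 37.155 + 35.420 + 37.155 + 33.908 + 37.155 + 21.713) / 10 = 32.77230
bias = 32.77230 − 37.155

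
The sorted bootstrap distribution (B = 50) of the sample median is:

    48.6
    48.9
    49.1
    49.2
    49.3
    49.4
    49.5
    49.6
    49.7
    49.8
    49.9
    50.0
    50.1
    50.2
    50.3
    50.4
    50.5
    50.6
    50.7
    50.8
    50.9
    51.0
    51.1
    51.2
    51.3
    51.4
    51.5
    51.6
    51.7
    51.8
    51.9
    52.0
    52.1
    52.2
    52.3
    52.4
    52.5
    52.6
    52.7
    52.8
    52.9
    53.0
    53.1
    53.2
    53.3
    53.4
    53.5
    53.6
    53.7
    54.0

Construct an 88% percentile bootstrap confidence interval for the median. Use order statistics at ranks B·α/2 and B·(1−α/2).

(49.1, 53.5)

α = 0.12; lower rank = 50 × 0.060 = 3; upper rank = 50 × 0.940 = 47.
The 3rd smallest replicate is 49.1; the 47th is 53.5.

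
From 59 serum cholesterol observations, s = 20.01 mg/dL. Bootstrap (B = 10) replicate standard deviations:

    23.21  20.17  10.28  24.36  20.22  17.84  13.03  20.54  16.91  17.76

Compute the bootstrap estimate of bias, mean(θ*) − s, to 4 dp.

bias = −1.5780

mean(θ*) = (23.21 + 20.17 + 10.28 + 24.36 + 20.22 + 17.84 + 13.03 + 20.54 + 16.91 + 17.76) / 10 = 18.43200
bias = 18.43200 − 20.01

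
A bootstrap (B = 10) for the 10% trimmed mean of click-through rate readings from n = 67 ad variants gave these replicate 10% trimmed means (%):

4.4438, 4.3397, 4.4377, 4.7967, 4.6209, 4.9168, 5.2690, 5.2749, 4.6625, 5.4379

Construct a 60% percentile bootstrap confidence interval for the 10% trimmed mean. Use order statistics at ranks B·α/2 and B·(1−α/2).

Sorted replicates: 4.3397, 4.4377, 4.4438, 4.6209, 4.6625, 4.7967, 4.9168, 5.2690, 5.2749, 5.4379
α = 0.40; lower rank = 10 × 0.200 = 2; upper rank = 10 × 0.800 = 8.
The 2nd smallest replicate is 4.4377; the 8th is 5.2690.

(4.4377, 5.2690)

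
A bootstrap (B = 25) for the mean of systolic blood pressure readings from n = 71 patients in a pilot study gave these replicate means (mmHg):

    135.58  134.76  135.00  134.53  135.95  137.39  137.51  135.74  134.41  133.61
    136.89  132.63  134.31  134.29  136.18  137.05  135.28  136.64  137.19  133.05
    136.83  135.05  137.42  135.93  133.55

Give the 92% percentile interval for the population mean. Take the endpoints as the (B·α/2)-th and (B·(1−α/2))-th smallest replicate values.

(132.63, 137.42)

Sorted replicates: 132.63, 133.05, 133.55, 133.61, 134.29, 134.31, 134.41, 134.53, 134.76, 135.00, 135.05, 135.28, 135.58, 135.74, 135.93, 135.95, 136.18, 136.64, 136.83, 136.89, 137.05, 137.19, 137.39, 137.42, 137.51
α = 0.08; lower rank = 25 × 0.040 = 1; upper rank = 25 × 0.960 = 24.
The 1st smallest replicate is 132.63; the 24th is 137.42.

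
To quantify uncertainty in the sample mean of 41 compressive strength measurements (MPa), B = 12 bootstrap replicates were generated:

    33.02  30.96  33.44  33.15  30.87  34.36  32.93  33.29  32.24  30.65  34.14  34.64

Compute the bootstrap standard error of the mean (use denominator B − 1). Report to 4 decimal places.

SE* = 1.3651

Bootstrap SE is the standard deviation of the 12 replicate means.
Mean of replicates: (33.02 + 30.96 + 33.44 + 33.15 + 30.87 + 34.36 + 32.93 + 33.29 + 32.24 + 30.65 + 34.14 + 34.64) / 12 = 393.69000 / 12 = 32.80750
Sum of squared deviations: (+0.21250)² + (−1.84750)² + (+0.63250)² + (+0.34250)² + (−1.93750)² + (+1.55250)² + (+0.12250)² + (+0.48250)² + (−0.56750)² + (−2.15750)² + (+1.33250)² + (+1.83250)² = 20.49822
Variance = 20.49822 / 11 = 1.86347
SE* = √1.86347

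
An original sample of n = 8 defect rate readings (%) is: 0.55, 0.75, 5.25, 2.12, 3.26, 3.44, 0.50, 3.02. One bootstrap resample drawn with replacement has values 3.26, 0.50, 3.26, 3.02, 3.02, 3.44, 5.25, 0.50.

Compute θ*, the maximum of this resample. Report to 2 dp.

θ* = 5.25

Maximum = 5.25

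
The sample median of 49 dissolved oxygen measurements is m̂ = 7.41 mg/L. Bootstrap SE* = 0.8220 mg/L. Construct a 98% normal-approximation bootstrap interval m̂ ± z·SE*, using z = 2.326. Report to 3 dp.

(5.498, 9.322)

Margin = 2.326 × 0.8220 = 1.9120
Interval: 7.41 ± 1.9120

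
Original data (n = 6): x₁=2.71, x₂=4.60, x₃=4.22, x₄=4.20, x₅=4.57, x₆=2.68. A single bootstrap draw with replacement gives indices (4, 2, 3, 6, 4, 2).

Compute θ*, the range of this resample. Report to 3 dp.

Resample values: 4.20, 4.60, 4.22, 2.68, 4.20, 4.60.
Range = 4.60 − 2.68 = 1.920

θ* = 1.920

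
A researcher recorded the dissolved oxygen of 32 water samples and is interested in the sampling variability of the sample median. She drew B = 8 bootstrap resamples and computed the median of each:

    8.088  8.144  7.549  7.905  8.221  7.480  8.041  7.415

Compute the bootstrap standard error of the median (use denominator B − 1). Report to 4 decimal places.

Bootstrap SE is the standard deviation of the 8 replicate medians.
Mean of replicates: (8.088 + 8.144 + 7.549 + 7.905 + 8.221 + 7.480 + 8.041 + 7.415) / 8 = 62.84300 / 8 = 7.85538
Sum of squared deviations: (+0.23262)² + (+0.28862)² + (−0.30638)² + (+0.04962)² + (+0.36562)² + (−0.37538)² + (+0.18562)² + (−0.44038)² = 0.73672
Variance = 0.73672 / 7 = 0.10525
SE* = √0.10525

SE* = 0.3244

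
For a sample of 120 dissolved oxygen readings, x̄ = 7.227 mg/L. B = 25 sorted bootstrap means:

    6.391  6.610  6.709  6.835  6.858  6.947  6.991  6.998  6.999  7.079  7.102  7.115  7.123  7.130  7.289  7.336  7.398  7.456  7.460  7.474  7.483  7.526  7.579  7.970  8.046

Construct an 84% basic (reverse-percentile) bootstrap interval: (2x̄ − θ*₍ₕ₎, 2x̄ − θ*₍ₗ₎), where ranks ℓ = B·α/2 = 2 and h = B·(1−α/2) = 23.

(6.875, 7.844)

Percentile endpoints at ranks 2 and 23: θ*₍2₎ = 6.610, θ*₍23₎ = 7.579.
Basic interval reflects these around x̄:
  lower = 2 × 7.227 − 7.579 = 6.875
  upper = 2 × 7.227 − 6.610 = 7.844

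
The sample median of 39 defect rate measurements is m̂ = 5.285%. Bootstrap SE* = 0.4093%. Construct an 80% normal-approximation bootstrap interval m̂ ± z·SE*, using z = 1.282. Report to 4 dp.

(4.7603, 5.8097)

Margin = 1.282 × 0.4093 = 0.52472
Interval: 5.285 ± 0.52472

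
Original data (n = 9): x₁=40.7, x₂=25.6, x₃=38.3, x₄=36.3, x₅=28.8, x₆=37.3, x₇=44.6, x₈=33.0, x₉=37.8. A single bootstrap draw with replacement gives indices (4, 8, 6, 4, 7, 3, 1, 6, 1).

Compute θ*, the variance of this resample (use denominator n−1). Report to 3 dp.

θ* = 11.162

Resample values: 36.3, 33.0, 37.3, 36.3, 44.6, 38.3, 40.7, 37.3, 40.7.
Mean = 38.2778; sum of squared deviations = 89.2956
s² = 89.2956 / 8 = 11.1619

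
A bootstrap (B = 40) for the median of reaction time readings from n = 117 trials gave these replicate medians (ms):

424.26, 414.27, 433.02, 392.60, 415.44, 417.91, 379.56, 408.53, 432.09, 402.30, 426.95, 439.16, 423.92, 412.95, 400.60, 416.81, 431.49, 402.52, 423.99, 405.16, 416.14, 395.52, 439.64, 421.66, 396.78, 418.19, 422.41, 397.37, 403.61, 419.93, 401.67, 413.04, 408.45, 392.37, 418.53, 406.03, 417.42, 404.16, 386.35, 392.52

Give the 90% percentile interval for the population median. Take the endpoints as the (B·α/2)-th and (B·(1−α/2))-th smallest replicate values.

Sorted replicates: 379.56, 386.35, 392.37, 392.52, 392.60, 395.52, 396.78, 397.37, 400.60, 401.67, 402.30, 402.52, 403.61, 404.16, 405.16, 406.03, 408.45, 408.53, 412.95, 413.04, 414.27, 415.44, 416.14, 416.81, 417.42, 417.91, 418.19, 418.53, 419.93, 421.66, 422.41, 423.92, 423.99, 424.26, 426.95, 431.49, 432.09, 433.02, 439.16, 439.64
α = 0.10; lower rank = 40 × 0.050 = 2; upper rank = 40 × 0.950 = 38.
The 2nd smallest replicate is 386.35; the 38th is 433.02.

(386.35, 433.02)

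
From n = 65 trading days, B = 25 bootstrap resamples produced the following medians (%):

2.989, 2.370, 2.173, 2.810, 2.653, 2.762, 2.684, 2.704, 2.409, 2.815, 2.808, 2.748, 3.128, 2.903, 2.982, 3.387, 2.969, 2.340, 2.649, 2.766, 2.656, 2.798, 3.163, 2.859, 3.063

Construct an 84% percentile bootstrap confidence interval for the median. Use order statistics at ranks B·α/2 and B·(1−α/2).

(2.340, 3.128)

Sorted replicates: 2.173, 2.340, 2.370, 2.409, 2.649, 2.653, 2.656, 2.684, 2.704, 2.748, 2.762, 2.766, 2.798, 2.808, 2.810, 2.815, 2.859, 2.903, 2.969, 2.982, 2.989, 3.063, 3.128, 3.163, 3.387
α = 0.16; lower rank = 25 × 0.080 = 2; upper rank = 25 × 0.920 = 23.
The 2nd smallest replicate is 2.340; the 23rd is 3.128.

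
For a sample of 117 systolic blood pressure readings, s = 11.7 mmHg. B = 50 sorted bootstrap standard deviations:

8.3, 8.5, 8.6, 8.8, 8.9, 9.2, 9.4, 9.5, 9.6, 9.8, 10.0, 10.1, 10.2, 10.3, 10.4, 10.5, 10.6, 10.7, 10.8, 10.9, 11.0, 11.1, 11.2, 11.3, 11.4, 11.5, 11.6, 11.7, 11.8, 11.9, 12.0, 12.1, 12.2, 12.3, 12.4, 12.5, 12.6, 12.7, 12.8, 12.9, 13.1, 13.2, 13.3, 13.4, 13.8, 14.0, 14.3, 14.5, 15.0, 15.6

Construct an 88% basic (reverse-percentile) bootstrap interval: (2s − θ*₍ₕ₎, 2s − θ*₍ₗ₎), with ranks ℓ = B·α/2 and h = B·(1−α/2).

(9.1, 14.8)

Percentile endpoints at ranks 3 and 47: θ*₍3₎ = 8.6, θ*₍47₎ = 14.3.
Basic interval reflects these around s:
  lower = 2 × 11.7 − 14.3 = 9.1
  upper = 2 × 11.7 − 8.6 = 14.8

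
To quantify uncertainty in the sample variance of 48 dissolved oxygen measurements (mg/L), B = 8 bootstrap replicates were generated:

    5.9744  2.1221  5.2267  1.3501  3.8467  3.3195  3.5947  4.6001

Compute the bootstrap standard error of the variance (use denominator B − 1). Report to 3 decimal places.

SE* = 1.534

Bootstrap SE is the standard deviation of the 8 replicate variances.
Mean of replicates: (5.9744 + 2.1221 + 5.2267 + 1.3501 + 3.8467 + 3.3195 + 3.5947 + 4.6001) / 8 = 30.03430 / 8 = 3.75429
Sum of squared deviations: (+2.22011)² + (−1.63219)² + (+1.47241)² + (−2.40419)² + (+0.09241)² + (−0.43479)² + (−0.15959)² + (+0.84581)² = 16.47950
Variance = 16.47950 / 7 = 2.35421
SE* = √2.35421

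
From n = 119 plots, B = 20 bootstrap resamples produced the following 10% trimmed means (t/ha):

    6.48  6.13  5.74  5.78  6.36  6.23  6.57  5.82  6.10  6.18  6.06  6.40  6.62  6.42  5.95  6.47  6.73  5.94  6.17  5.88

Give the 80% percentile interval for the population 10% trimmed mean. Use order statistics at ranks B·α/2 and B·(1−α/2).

(5.78, 6.57)

Sorted replicates: 5.74, 5.78, 5.82, 5.88, 5.94, 5.95, 6.06, 6.10, 6.13, 6.17, 6.18, 6.23, 6.36, 6.40, 6.42, 6.47, 6.48, 6.57, 6.62, 6.73
α = 0.20; lower rank = 20 × 0.100 = 2; upper rank = 20 × 0.900 = 18.
The 2nd smallest replicate is 5.78; the 18th is 6.57.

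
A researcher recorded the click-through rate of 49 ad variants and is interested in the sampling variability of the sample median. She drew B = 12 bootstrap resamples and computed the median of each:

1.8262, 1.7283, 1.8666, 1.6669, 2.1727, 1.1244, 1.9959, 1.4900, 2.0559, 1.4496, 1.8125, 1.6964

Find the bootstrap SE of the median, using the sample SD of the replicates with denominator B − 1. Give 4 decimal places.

Bootstrap SE is the standard deviation of the 12 replicate medians.
Mean of replicates: (1.8262 + 1.7283 + 1.8666 + 1.6669 + 2.1727 + 1.1244 + 1.9959 + 1.4900 + 2.0559 + 1.4496 + 1.8125 + 1.6964) / 12 = 20.88540 / 12 = 1.74045
Sum of squared deviations: (+0.08575)² + (−0.01215)² + (+0.12615)² + (−0.07355)² + (+0.43225)² + (−0.61605)² + (+0.25545)² + (−0.25045)² + (+0.31545)² + (−0.29085)² + (+0.07205)² + (−0.04405)² = 0.91440
Variance = 0.91440 / 11 = 0.08313
SE* = √0.08313

SE* = 0.2883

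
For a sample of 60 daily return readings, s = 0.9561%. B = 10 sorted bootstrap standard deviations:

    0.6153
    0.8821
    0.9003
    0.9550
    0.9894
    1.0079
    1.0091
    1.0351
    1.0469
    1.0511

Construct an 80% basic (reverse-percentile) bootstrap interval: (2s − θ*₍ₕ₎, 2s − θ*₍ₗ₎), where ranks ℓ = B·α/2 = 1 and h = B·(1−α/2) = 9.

Percentile endpoints at ranks 1 and 9: θ*₍1₎ = 0.6153, θ*₍9₎ = 1.0469.
Basic interval reflects these around s:
  lower = 2 × 0.9561 − 1.0469 = 0.8653
  upper = 2 × 0.9561 − 0.6153 = 1.2969

(0.8653, 1.2969)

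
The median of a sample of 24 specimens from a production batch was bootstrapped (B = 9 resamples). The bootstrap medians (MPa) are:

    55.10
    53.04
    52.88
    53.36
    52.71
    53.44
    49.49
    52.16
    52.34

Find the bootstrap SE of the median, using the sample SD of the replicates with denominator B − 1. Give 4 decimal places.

Bootstrap SE is the standard deviation of the 9 replicate medians.
Mean of replicates: (55.10 + 53.04 + 52.88 + 53.36 + 52.71 + 53.44 + 49.49 + 52.16 + 52.34) / 9 = 474.52000 / 9 = 52.72444
Sum of squared deviations: (+2.37556)² + (+0.31556)² + (+0.15556)² + (+0.63556)² + (−0.01444)² + (+0.71556)² + (−3.23444)² + (−0.56444)² + (−0.38444)² = 17.61122
Variance = 17.61122 / 8 = 2.20140
SE* = √2.20140

SE* = 1.4837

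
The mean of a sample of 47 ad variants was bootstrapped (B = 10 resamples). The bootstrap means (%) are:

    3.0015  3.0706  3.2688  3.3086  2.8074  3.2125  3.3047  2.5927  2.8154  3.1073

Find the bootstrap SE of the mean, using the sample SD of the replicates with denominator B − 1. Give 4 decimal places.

SE* = 0.2438

Bootstrap SE is the standard deviation of the 10 replicate means.
Mean of replicates: (3.0015 + 3.0706 + 3.2688 + 3.3086 + 2.8074 + 3.2125 + 3.3047 + 2.5927 + 2.8154 + 3.1073) / 10 = 30.48950 / 10 = 3.04895
Sum of squared deviations: (−0.04745)² + (+0.02165)² + (+0.21985)² + (+0.25965)² + (−0.24155)² + (+0.16355)² + (+0.25575)² + (−0.45625)² + (−0.23355)² + (+0.05835)² = 0.53509
Variance = 0.53509 / 9 = 0.05945
SE* = √0.05945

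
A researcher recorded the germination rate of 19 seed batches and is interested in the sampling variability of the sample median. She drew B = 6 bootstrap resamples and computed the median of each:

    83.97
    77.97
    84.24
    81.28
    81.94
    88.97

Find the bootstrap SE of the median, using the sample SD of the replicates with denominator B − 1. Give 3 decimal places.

Bootstrap SE is the standard deviation of the 6 replicate medians.
Mean of replicates: (83.97 + 77.97 + 84.24 + 81.28 + 81.94 + 88.97) / 6 = 498.3700 / 6 = 83.0617
Sum of squared deviations: (+0.9083)² + (−5.0917)² + (+1.1783)² + (−1.7817)² + (−1.1217)² + (+5.9083)² = 67.4795
Variance = 67.4795 / 5 = 13.4959
SE* = √13.4959

SE* = 3.674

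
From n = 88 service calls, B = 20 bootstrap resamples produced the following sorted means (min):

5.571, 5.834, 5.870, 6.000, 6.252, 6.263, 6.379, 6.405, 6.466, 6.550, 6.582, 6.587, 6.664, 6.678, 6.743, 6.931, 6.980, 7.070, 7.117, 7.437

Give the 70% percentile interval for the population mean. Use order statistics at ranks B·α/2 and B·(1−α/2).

α = 0.30; lower rank = 20 × 0.150 = 3; upper rank = 20 × 0.850 = 17.
The 3rd smallest replicate is 5.870; the 17th is 6.980.

(5.870, 6.980)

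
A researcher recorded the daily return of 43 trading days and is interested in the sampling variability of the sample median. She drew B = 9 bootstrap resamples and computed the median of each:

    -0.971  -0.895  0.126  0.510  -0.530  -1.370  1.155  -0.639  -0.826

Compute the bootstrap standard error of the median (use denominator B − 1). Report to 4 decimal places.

SE* = 0.8130

Bootstrap SE is the standard deviation of the 9 replicate medians.
Mean of replicates: ((-0.971) + (-0.895) + 0.126 + 0.510 + (-0.530) + (-1.370) + 1.155 + (-0.639) + (-0.826)) / 9 = -3.44000 / 9 = -0.38222
Sum of squared deviations: (−0.58878)² + (−0.51278)² + (+0.50822)² + (+0.89222)² + (−0.14778)² + (−0.98778)² + (+1.53722)² + (−0.25678)² + (−0.44378)² = 5.28742
Variance = 5.28742 / 8 = 0.66093
SE* = √0.66093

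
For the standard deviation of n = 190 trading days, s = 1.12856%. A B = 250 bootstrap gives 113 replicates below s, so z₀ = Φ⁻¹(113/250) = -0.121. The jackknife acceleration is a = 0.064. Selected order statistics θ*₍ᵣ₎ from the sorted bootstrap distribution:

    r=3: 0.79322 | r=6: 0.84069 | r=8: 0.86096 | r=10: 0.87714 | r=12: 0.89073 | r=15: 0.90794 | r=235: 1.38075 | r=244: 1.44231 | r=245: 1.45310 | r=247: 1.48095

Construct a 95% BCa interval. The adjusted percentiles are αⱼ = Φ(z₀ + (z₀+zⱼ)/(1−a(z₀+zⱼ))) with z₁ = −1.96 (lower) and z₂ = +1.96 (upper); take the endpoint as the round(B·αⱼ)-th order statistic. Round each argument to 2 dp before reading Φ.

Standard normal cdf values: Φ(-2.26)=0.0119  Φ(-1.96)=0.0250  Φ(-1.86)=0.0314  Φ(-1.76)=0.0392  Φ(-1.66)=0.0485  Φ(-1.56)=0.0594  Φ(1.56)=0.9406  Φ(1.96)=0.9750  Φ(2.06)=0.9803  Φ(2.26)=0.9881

(0.84069, 1.44231)

Lower: z₀ + z₁ = -0.121 + (-1.960) = -2.081; 1 − a(z₀+z₁) = 1 − (0.064)(-2.081) = 1.1332; argument = -0.121 + (-2.081)/1.1332 = -1.9574 → -1.96.
α₁ = Φ(-1.96) = 0.0250; rank = round(250 × 0.0250) = 6; θ*₍6₎ = 0.84069.
Upper: z₀ + z₂ = 1.839; 1 − a(z₀+z₂) = 0.8823; argument = 1.9633 → 1.96; α₂ = 0.9750; rank = 244; θ*₍244₎ = 1.44231.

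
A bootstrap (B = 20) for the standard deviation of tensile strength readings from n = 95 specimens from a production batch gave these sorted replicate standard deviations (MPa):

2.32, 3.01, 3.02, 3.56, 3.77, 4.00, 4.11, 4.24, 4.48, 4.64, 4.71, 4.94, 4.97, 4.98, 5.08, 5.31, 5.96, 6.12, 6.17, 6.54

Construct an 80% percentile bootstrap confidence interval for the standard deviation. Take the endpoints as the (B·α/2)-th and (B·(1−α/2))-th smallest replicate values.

(3.01, 6.12)

α = 0.20; lower rank = 20 × 0.100 = 2; upper rank = 20 × 0.900 = 18.
The 2nd smallest replicate is 3.01; the 18th is 6.12.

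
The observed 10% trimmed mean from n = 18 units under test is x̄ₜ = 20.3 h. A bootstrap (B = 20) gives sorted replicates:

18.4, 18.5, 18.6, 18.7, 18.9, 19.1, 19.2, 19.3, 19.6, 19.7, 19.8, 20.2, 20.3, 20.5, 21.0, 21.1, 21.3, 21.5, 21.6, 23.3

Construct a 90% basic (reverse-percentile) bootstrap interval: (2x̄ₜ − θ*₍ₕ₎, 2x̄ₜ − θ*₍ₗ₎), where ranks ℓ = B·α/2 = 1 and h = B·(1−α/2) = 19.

Percentile endpoints at ranks 1 and 19: θ*₍1₎ = 18.4, θ*₍19₎ = 21.6.
Basic interval reflects these around x̄ₜ:
  lower = 2 × 20.3 − 21.6 = 19.0
  upper = 2 × 20.3 − 18.4 = 22.2

(19.0, 22.2)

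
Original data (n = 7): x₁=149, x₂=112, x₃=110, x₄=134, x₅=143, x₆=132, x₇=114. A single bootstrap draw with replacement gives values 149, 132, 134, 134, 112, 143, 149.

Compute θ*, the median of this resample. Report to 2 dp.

θ* = 134.00

Sorted: 112, 132, 134, 134, 143, 149, 149
Median = middle value = 134.00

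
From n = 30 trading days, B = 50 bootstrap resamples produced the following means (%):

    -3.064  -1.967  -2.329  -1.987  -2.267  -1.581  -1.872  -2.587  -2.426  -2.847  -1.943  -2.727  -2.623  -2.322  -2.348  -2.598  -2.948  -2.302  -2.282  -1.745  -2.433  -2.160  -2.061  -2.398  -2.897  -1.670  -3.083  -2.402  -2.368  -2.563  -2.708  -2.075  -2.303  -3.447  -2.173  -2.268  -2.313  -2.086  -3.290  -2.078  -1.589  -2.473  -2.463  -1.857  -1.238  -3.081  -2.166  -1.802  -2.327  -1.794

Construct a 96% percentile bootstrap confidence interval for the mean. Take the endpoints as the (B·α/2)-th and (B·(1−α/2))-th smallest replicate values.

Sorted replicates: -3.447, -3.290, -3.083, -3.081, -3.064, -2.948, -2.897, -2.847, -2.727, -2.708, -2.623, -2.598, -2.587, -2.563, -2.473, -2.463, -2.433, -2.426, -2.402, -2.398, -2.368, -2.348, -2.329, -2.327, -2.322, -2.313, -2.303, -2.302, -2.282, -2.268, -2.267, -2.173, -2.166, -2.160, -2.086, -2.078, -2.075, -2.061, -1.987, -1.967, -1.943, -1.872, -1.857, -1.802, -1.794, -1.745, -1.670, -1.589, -1.581, -1.238
α = 0.04; lower rank = 50 × 0.020 = 1; upper rank = 50 × 0.980 = 49.
The 1st smallest replicate is -3.447; the 49th is -1.581.

(-3.447, -1.581)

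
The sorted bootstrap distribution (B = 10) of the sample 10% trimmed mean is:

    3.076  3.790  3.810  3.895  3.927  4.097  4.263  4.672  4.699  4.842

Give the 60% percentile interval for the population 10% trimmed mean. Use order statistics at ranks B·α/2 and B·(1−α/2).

α = 0.40; lower rank = 10 × 0.200 = 2; upper rank = 10 × 0.800 = 8.
The 2nd smallest replicate is 3.790; the 8th is 4.672.

(3.790, 4.672)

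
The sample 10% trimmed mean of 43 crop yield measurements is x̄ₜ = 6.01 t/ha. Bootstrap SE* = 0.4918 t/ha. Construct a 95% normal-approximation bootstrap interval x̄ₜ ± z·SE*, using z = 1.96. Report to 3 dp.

Margin = 1.96 × 0.4918 = 0.9639
Interval: 6.01 ± 0.9639

(5.046, 6.974)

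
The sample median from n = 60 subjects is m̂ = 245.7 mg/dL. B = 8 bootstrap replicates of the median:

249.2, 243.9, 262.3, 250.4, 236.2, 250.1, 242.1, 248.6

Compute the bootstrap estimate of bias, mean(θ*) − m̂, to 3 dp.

mean(θ*) = (249.2 + 243.9 + 262.3 + 250.4 + 236.2 + 250.1 + 242.1 + 248.6) / 8 = 247.8500
bias = 247.8500 − 245.7

bias = +2.150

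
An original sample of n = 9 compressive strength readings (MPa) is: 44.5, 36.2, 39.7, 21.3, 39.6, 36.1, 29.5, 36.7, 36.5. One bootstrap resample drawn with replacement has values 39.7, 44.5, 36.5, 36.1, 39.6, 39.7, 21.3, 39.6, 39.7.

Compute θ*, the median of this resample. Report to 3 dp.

θ* = 39.600

Sorted: 21.3, 36.1, 36.5, 39.6, 39.6, 39.7, 39.7, 39.7, 44.5
Median = middle value = 39.600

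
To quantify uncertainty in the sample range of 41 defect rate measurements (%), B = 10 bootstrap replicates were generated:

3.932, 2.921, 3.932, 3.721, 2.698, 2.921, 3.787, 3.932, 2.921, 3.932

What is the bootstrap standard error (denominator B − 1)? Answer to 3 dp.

Bootstrap SE is the standard deviation of the 10 replicate ranges.
Mean of replicates: (3.932 + 2.921 + 3.932 + 3.721 + 2.698 + 2.921 + 3.787 + 3.932 + 2.921 + 3.932) / 10 = 34.6970 / 10 = 3.4697
Sum of squared deviations: (+0.4623)² + (−0.5487)² + (+0.4623)² + (+0.2513)² + (−0.7717)² + (−0.5487)² + (+0.3173)² + (+0.4623)² + (−0.5487)² + (+0.4623)² = 2.5175
Variance = 2.5175 / 9 = 0.2797
SE* = √0.2797

SE* = 0.529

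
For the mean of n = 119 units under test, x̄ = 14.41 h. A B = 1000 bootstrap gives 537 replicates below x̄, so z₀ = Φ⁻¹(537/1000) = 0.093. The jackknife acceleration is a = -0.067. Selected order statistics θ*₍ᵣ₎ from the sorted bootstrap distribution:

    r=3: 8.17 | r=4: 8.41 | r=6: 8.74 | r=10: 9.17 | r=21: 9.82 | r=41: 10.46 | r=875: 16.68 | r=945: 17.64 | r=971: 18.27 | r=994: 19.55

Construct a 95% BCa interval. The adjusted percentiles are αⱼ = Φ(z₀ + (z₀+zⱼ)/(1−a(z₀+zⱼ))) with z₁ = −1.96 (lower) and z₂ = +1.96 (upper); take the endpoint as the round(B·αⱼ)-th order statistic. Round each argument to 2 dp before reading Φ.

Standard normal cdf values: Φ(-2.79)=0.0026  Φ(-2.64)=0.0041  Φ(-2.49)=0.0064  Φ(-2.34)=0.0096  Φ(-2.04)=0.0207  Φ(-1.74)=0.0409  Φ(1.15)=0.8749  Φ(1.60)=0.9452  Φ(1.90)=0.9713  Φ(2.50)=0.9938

Lower: z₀ + z₁ = 0.093 + (-1.960) = -1.867; 1 − a(z₀+z₁) = 1 − (-0.067)(-1.867) = 0.8749; argument = 0.093 + (-1.867)/0.8749 = -2.0409 → -2.04.
α₁ = Φ(-2.04) = 0.0207; rank = round(1000 × 0.0207) = 21; θ*₍21₎ = 9.82.
Upper: z₀ + z₂ = 2.053; 1 − a(z₀+z₂) = 1.1376; argument = 1.8978 → 1.90; α₂ = 0.9713; rank = 971; θ*₍971₎ = 18.27.

(9.82, 18.27)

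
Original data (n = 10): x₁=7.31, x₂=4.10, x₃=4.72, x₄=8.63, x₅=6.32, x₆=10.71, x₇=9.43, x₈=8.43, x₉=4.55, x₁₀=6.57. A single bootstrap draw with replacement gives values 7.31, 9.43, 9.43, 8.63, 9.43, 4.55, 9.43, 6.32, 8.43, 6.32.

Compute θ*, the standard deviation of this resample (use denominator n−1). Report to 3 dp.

θ* = 1.723

Mean = 7.9280; sum of squared deviations = 26.7330
s² = 26.7330 / 9 = 2.9703
s = √2.9703 = 1.723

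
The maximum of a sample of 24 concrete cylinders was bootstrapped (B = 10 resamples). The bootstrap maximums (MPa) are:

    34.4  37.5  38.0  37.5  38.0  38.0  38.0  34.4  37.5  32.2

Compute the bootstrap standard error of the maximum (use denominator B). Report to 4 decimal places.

SE* = 1.9820

Bootstrap SE is the standard deviation of the 10 replicate maximums.
Mean of replicates: (34.4 + 37.5 + 38.0 + 37.5 + 38.0 + 38.0 + 38.0 + 34.4 + 37.5 + 32.2) / 10 = 365.50000 / 10 = 36.55000
Sum of squared deviations: (−2.15000)² + (+0.95000)² + (+1.45000)² + (+0.95000)² + (+1.45000)² + (+1.45000)² + (+1.45000)² + (−2.15000)² + (+0.95000)² + (−4.35000)² = 39.28500
Variance = 39.28500 / 10 = 3.92850
SE* = √3.92850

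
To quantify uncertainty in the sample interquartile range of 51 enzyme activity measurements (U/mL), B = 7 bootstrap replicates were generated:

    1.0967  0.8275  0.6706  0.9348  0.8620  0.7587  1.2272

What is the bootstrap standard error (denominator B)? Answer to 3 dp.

SE* = 0.179

Bootstrap SE is the standard deviation of the 7 replicate interquartile ranges.
Mean of replicates: (1.0967 + 0.8275 + 0.6706 + 0.9348 + 0.8620 + 0.7587 + 1.2272) / 7 = 6.37750 / 7 = 0.91107
Sum of squared deviations: (+0.18563)² + (−0.08357)² + (−0.24047)² + (+0.02373)² + (−0.04907)² + (−0.15237)² + (+0.31613)² = 0.22539
Variance = 0.22539 / 7 = 0.03220
SE* = √0.03220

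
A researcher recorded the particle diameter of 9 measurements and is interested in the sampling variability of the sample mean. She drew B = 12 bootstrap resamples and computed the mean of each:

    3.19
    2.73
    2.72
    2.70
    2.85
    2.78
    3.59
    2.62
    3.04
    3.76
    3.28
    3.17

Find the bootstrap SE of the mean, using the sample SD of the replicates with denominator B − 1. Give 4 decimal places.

Bootstrap SE is the standard deviation of the 12 replicate means.
Mean of replicates: (3.19 + 2.73 + 2.72 + 2.70 + 2.85 + 2.78 + 3.59 + 2.62 + 3.04 + 3.76 + 3.28 + 3.17) / 12 = 36.43000 / 12 = 3.03583
Sum of squared deviations: (+0.15417)² + (−0.30583)² + (−0.31583)² + (−0.33583)² + (−0.18583)² + (−0.25583)² + (+0.55417)² + (−0.41583)² + (+0.00417)² + (+0.72417)² + (+0.24417)² + (+0.13417)² = 1.51189
Variance = 1.51189 / 11 = 0.13744
SE* = √0.13744

SE* = 0.3707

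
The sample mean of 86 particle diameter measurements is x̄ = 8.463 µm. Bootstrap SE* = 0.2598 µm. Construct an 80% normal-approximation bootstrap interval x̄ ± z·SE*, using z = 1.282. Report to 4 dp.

(8.1299, 8.7961)

Margin = 1.282 × 0.2598 = 0.33306
Interval: 8.463 ± 0.33306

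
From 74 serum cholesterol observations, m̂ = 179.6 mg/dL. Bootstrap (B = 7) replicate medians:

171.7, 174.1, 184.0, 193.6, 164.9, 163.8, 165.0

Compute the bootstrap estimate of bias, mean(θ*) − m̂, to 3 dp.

mean(θ*) = (171.7 + 174.1 + 184.0 + 193.6 + 164.9 + 163.8 + 165.0) / 7 = 173.8714
bias = 173.8714 − 179.6

bias = −5.729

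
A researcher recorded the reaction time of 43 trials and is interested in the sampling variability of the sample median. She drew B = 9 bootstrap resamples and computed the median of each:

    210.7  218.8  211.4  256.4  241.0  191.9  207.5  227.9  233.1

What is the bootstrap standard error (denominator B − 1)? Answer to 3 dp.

Bootstrap SE is the standard deviation of the 9 replicate medians.
Mean of replicates: (210.7 + 218.8 + 211.4 + 256.4 + 241.0 + 191.9 + 207.5 + 227.9 + 233.1) / 9 = 1998.7000 / 9 = 222.0778
Sum of squared deviations: (−11.3778)² + (−3.2778)² + (−10.6778)² + (+34.3222)² + (+18.9222)² + (−30.1778)² + (−14.5778)² + (+5.8222)² + (+11.0222)² = 3068.8756
Variance = 3068.8756 / 8 = 383.6094
SE* = √383.6094

SE* = 19.586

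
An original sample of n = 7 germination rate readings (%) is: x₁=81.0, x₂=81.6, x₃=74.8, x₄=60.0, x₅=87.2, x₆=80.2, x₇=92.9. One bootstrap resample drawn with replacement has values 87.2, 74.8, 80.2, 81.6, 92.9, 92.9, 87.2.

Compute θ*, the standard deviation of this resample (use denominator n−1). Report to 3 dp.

θ* = 6.741

Mean = 85.2571; sum of squared deviations = 272.6771
s² = 272.6771 / 6 = 45.4462
s = √45.4462 = 6.741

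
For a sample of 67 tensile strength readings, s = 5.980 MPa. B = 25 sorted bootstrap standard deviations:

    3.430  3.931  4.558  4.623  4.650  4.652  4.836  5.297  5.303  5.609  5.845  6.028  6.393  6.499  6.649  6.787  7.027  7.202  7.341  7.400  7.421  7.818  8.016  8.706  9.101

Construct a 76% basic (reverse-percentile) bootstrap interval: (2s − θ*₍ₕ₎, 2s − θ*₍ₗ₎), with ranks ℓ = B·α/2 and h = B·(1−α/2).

Percentile endpoints at ranks 3 and 22: θ*₍3₎ = 4.558, θ*₍22₎ = 7.818.
Basic interval reflects these around s:
  lower = 2 × 5.980 − 7.818 = 4.142
  upper = 2 × 5.980 − 4.558 = 7.402

(4.142, 7.402)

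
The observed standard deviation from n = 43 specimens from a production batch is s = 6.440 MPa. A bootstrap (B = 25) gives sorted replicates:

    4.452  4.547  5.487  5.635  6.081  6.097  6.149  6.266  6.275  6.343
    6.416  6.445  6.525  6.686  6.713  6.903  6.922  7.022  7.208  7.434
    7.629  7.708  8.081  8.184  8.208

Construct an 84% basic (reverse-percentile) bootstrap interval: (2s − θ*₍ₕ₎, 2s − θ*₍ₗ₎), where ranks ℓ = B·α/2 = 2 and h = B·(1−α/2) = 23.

(4.799, 8.333)

Percentile endpoints at ranks 2 and 23: θ*₍2₎ = 4.547, θ*₍23₎ = 8.081.
Basic interval reflects these around s:
  lower = 2 × 6.440 − 8.081 = 4.799
  upper = 2 × 6.440 − 4.547 = 8.333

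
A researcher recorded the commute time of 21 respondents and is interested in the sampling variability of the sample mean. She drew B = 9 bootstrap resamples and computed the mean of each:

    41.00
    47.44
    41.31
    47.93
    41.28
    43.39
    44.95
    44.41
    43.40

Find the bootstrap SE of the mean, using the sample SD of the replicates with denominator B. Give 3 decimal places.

SE* = 2.418

Bootstrap SE is the standard deviation of the 9 replicate means.
Mean of replicates: (41.00 + 47.44 + 41.31 + 47.93 + 41.28 + 43.39 + 44.95 + 44.41 + 43.40) / 9 = 395.1100 / 9 = 43.9011
Sum of squared deviations: (−2.9011)² + (+3.5389)² + (−2.5911)² + (+4.0289)² + (−2.6211)² + (−0.5111)² + (+1.0489)² + (+0.5089)² + (−0.5011)² = 52.6277
Variance = 52.6277 / 9 = 5.8475
SE* = √5.8475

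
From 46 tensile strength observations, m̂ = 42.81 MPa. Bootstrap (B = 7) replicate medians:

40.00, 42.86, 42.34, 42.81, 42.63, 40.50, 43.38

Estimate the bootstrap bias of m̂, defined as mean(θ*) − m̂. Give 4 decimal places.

bias = −0.7357

mean(θ*) = (40.00 + 42.86 + 42.34 + 42.81 + 42.63 + 40.50 + 43.38) / 7 = 42.07429
bias = 42.07429 − 42.81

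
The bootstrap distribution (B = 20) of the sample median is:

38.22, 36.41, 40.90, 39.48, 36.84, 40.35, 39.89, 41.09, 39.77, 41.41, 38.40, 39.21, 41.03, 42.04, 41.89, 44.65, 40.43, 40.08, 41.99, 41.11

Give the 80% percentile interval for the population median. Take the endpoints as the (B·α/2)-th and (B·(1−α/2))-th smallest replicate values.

Sorted replicates: 36.41, 36.84, 38.22, 38.40, 39.21, 39.48, 39.77, 39.89, 40.08, 40.35, 40.43, 40.90, 41.03, 41.09, 41.11, 41.41, 41.89, 41.99, 42.04, 44.65
α = 0.20; lower rank = 20 × 0.100 = 2; upper rank = 20 × 0.900 = 18.
The 2nd smallest replicate is 36.84; the 18th is 41.99.

(36.84, 41.99)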